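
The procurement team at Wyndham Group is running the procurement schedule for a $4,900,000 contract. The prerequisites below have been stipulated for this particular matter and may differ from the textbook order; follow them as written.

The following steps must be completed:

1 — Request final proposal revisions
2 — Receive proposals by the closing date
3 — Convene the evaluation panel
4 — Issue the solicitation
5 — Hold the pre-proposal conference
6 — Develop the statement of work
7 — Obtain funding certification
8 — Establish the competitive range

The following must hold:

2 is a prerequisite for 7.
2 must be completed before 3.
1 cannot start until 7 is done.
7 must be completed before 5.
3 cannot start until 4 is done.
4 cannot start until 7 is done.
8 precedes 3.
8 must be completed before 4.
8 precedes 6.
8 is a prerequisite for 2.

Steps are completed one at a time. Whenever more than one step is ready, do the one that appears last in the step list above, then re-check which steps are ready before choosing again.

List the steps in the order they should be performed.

8 6 2 7 5 4 3 1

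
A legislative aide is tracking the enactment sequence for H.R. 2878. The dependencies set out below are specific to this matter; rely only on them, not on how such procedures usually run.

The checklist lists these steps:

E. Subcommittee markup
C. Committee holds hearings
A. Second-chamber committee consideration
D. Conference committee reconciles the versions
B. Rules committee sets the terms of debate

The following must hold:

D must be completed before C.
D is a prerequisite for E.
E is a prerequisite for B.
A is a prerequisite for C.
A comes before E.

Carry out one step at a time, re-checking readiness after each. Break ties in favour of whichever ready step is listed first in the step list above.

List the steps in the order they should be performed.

A and D have no prerequisites; A is listed earlier, so A is first.
Next only D has its prerequisites met → D.
Ready: E and C. E is listed earlier → E.
Now C and B have their prerequisites met. C is listed earlier, so C next.
Next only B has its prerequisites met → B.

A D E C B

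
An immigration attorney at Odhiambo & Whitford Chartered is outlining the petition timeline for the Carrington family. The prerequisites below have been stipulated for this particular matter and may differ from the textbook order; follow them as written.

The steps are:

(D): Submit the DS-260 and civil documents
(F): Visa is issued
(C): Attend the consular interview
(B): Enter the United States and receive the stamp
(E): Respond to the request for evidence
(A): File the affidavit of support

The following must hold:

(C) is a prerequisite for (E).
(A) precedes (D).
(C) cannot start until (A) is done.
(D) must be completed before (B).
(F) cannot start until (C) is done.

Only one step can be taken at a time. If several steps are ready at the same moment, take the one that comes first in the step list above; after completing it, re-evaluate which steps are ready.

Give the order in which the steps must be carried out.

(A) → (D) → (C) → (F) → (B) → (E)

(A) has no prerequisites → (A) first.
(D) and (C) are both available; (D) is listed earlier → (D).
(B) now also ready, so the ready set is {(C), (B)}; (C) is listed earlier → (C).
(F) and (E) now also ready, so the ready set is {(F), (B), (E)}; (F) is listed earlier → (F).
(B) and (E) are both available; (B) is listed earlier → (B).
(E) needed (C), now all done → (E).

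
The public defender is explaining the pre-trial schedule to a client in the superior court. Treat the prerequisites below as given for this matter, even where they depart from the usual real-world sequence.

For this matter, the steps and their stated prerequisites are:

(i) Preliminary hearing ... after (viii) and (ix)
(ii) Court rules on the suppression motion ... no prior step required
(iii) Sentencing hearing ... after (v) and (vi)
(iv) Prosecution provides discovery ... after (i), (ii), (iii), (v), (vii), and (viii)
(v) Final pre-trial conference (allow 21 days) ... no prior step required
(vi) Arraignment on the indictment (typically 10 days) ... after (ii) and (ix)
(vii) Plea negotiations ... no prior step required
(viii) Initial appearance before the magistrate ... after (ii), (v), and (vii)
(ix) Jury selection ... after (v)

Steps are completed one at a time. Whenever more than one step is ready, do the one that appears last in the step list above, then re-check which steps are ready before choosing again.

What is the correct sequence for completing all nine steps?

(vii) → (v) → (ix) → (ii) → (viii) → (vi) → (iii) → (i) → (iv)

Nothing is required for (vii), (v) and (ii). (vii) is listed later → (vii) first.
Ready: (v) and (ii). (v) is listed later → (v).
(ix) now also ready, so the ready set is {(ix), (ii)}; (ix) is listed later → (ix).
(ii) is the only step now ready → (ii).
Now (viii) and (vi) have their prerequisites met. (viii) is listed later, so (viii) next.
(vi) and (i) are both available; (vi) is listed later → (vi).
Ready: (iii) and (i). (iii) is listed later → (iii).
Next only (i) has its prerequisites met → (i).
(iv) is the only step now ready → (iv).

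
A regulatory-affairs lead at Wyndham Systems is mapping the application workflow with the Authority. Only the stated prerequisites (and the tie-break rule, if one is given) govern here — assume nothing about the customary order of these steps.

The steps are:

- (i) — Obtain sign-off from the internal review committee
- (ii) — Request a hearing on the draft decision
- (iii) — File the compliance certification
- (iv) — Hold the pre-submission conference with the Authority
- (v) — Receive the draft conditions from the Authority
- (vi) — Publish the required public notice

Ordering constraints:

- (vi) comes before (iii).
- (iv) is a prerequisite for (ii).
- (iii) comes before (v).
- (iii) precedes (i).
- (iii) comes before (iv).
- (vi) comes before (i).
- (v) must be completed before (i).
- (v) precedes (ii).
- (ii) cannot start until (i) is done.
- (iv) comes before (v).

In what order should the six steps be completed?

(vi) has no prerequisites → (vi) first.
Next only (iii) has its prerequisites met → (iii).
(iv) is the only step now ready → (iv).
Next only (v) has its prerequisites met → (v).
Next only (i) has its prerequisites met → (i).
(ii) needed (i), (iv) and (v), now all done → (ii).

(vi), (iii), (iv), (v), (i), (ii)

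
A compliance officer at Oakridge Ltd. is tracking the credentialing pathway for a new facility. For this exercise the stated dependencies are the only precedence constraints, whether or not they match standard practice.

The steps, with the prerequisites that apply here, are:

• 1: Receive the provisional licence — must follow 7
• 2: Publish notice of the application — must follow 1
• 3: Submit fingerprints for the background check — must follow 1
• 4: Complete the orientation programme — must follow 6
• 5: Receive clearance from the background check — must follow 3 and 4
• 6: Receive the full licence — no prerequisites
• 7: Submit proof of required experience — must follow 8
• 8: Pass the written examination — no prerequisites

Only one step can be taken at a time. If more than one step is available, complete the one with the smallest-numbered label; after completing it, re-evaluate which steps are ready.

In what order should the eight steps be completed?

6, 4, 8, 7, 1, 2, 3, 5

6 and 8 have no prerequisites; 6 has the earlier label, so 6 is first.
4 now also ready, so the ready set is {4, 8}; 4 has the earlier label → 4.
That leaves 8 as the only ready step → 8.
That leaves 7 as the only ready step → 7.
1 is the only step now ready → 1.
2 and 3 are both available; 2 has the earlier label → 2.
3 needed 1, now all done → 3.
5 is the only step now ready → 5.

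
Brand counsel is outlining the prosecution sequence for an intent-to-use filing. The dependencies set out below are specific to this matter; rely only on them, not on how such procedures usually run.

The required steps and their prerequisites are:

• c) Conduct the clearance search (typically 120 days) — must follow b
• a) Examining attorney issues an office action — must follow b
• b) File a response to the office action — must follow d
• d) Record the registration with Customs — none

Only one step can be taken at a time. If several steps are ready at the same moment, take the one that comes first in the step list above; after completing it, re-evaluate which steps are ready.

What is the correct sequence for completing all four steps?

d has no prerequisites → d first.
Next only b has its prerequisites met → b.
Ready: c and a. c is listed earlier → c.
That leaves a as the only ready step → a.

d, b, c, a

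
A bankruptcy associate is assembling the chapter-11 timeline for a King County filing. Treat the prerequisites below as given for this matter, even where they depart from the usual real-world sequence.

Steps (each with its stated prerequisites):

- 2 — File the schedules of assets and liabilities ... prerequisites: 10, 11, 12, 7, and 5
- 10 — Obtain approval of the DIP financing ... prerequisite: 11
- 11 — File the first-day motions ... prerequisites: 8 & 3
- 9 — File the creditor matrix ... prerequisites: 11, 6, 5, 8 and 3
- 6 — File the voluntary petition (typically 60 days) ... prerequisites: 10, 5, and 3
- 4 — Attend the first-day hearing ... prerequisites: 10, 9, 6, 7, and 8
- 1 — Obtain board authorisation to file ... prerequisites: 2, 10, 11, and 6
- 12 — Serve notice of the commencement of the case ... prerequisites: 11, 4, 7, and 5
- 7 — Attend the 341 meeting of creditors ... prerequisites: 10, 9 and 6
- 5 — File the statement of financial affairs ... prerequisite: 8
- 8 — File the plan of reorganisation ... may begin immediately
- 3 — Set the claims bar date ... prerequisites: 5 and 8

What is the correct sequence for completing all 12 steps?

8 has no prerequisites → 8 first.
Next only 5 has its prerequisites met → 5.
That leaves 3 as the only ready step → 3.
That leaves 11 as the only ready step → 11.
10 is the only step now ready → 10.
6 needed 10, 5 and 3, now all done → 6.
9 needed 11, 6, 5, 8 and 3, now all done → 9.
7 is the only step now ready → 7.
4 needed 10, 9, 6, 7 and 8, now all done → 4.
12 needed 11, 4, 7 and 5, now all done → 12.
That leaves 2 as the only ready step → 2.
1 needed 2, 10, 11 and 6, now all done → 1.

8, 5, 3, 11, 10, 6, 9, 7, 4, 12, 2, 1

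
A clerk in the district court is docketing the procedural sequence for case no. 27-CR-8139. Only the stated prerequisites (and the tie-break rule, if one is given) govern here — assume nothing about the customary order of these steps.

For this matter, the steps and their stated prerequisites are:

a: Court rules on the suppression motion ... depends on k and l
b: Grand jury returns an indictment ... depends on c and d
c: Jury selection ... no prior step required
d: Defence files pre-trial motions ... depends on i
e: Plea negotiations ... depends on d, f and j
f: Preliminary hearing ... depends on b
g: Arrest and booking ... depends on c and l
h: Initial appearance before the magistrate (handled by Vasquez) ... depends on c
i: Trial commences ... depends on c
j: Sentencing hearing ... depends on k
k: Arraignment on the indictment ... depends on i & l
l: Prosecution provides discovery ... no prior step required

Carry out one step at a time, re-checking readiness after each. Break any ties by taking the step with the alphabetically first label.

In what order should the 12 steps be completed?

c, h, i, d, b, f, l, g, k, a, j, e

c and l have no prerequisites; c has the earlier label, so c is first.
h, i and l are all available; h has the earlier label → h.
Now i and l have their prerequisites met. i has the earlier label, so i next.
Now d and l have their prerequisites met. d has the earlier label, so d next.
Ready: b and l. b has the earlier label → b.
Now f and l have their prerequisites met. f has the earlier label, so f next.
That leaves l as the only ready step → l.
g and k are both available; g has the earlier label → g.
k is the only step now ready → k.
Ready: a and j. a has the earlier label → a.
That leaves j as the only ready step → j.
e is the only step now ready → e.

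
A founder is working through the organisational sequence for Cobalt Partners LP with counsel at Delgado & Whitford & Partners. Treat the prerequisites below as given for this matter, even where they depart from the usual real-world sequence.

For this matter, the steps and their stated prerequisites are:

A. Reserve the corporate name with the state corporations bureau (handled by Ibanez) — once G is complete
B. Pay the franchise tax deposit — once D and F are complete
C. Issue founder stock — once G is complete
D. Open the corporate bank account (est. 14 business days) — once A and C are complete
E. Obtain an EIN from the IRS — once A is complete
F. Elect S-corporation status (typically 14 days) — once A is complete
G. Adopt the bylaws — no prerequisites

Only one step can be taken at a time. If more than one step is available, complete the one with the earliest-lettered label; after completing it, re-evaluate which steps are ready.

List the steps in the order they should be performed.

G is the only step with nothing outstanding, so it goes first.
Now A and C have their prerequisites met. A has the earlier label, so A next.
Ready: C, E and F. C has the earlier label → C.
D now also ready, so the ready set is {D, E, F}; D has the earlier label → D.
Ready: E and F. E has the earlier label → E.
That leaves F as the only ready step → F.
B needed D and F, now all done → B.

G → A → C → D → E → F → B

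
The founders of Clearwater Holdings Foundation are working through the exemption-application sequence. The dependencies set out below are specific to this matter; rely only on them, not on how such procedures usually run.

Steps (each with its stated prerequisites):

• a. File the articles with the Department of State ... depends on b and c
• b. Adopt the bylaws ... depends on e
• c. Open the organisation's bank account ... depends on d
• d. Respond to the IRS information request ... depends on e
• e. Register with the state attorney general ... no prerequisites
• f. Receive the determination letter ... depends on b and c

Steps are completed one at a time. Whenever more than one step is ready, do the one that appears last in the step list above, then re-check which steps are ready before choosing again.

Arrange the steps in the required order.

e, d, c, b, f, a

Only e has no prerequisites, so it is first.
Ready: d and b. d is listed later → d.
Now c and b have their prerequisites met. c is listed later, so c next.
That leaves b as the only ready step → b.
Now f and a have their prerequisites met. f is listed later, so f next.
Next only a has its prerequisites met → a.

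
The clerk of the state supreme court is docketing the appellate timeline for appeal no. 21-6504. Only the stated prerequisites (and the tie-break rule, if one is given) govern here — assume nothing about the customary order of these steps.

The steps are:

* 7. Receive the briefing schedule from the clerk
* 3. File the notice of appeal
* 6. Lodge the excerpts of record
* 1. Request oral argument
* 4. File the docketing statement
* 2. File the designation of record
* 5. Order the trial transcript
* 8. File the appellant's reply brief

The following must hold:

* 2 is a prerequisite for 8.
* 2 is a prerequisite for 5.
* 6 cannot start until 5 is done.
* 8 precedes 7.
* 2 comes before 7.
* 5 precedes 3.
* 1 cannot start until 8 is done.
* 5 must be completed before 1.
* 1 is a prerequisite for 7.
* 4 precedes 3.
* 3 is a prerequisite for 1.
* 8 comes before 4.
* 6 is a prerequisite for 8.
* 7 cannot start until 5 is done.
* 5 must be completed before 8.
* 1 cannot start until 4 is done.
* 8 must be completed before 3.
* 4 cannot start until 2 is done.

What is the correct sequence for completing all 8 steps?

2 is the only step with nothing outstanding, so it goes first.
5 needed 2, now all done → 5.
That leaves 6 as the only ready step → 6.
8 is the only step now ready → 8.
That leaves 4 as the only ready step → 4.
That leaves 3 as the only ready step → 3.
Next only 1 has its prerequisites met → 1.
7 needed 1, 2, 5 and 8, now all done → 7.

2, 5, 6, 8, 4, 3, 1, 7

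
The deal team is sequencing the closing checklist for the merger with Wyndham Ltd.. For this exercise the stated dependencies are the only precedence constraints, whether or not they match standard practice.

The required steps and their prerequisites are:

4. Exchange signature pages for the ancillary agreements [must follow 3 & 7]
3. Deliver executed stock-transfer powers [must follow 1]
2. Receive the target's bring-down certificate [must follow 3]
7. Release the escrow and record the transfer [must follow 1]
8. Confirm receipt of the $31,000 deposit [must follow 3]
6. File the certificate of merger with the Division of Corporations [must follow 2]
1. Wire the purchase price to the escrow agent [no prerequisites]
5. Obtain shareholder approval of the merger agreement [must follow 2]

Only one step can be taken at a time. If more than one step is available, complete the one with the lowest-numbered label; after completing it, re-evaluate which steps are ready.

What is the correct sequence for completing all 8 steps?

1, 3, 2, 5, 6, 7, 4, 8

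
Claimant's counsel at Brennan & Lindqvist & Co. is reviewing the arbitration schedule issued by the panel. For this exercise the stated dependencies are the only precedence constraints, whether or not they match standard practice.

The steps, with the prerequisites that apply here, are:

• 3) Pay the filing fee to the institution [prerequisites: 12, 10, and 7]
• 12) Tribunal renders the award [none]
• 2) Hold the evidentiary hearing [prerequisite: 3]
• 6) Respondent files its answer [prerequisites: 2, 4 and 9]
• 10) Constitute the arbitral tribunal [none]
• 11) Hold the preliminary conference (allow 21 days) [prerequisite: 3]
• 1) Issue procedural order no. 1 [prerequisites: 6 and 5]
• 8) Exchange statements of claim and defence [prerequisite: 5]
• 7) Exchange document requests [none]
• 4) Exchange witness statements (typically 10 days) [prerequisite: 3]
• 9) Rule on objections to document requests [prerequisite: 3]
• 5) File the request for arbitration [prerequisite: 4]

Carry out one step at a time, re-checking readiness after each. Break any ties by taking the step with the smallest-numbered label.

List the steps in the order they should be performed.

Nothing is required for 7, 10 and 12. 7 has the earlier label → 7 first.
10 and 12 are both available; 10 has the earlier label → 10.
Next only 12 has its prerequisites met → 12.
That leaves 3 as the only ready step → 3.
Ready: 2, 4, 9 and 11. 2 has the earlier label → 2.
Ready: 4, 9 and 11. 4 has the earlier label → 4.
5 now also ready, so the ready set is {5, 9, 11}; 5 has the earlier label → 5.
Ready: 8, 9 and 11. 8 has the earlier label → 8.
Now 9 and 11 have their prerequisites met. 9 has the earlier label, so 9 next.
Ready: 6 and 11. 6 has the earlier label → 6.
1 and 11 are both available; 1 has the earlier label → 1.
11 is the only step now ready → 11.

7, 10, 12, 3, 2, 4, 5, 8, 9, 6, 1, 11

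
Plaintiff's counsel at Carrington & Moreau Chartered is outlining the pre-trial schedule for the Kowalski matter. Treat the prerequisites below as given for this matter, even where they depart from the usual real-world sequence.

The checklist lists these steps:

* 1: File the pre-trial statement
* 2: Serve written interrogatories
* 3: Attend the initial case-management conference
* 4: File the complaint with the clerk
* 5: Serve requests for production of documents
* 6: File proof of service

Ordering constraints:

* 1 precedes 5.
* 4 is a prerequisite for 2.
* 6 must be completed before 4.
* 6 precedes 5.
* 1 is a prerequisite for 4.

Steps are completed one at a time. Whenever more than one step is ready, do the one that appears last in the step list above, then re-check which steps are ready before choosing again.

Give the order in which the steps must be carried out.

6 → 3 → 1 → 5 → 4 → 2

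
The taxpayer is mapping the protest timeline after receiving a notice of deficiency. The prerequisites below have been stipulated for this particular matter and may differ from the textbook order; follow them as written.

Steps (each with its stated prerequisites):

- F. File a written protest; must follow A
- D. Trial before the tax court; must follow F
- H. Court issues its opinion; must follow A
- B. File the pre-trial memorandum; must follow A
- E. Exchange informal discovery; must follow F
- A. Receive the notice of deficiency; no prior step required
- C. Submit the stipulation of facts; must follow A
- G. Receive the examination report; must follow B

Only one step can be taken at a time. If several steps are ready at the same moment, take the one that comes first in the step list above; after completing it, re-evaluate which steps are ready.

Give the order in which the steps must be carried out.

A, F, D, H, B, E, C, G

A has no prerequisites → A first.
Now F, H, B and C have their prerequisites met. F is listed earlier, so F next.
Now D, H, B, E and C have their prerequisites met. D is listed earlier, so D next.
Now H, B, E and C have their prerequisites met. H is listed earlier, so H next.
Now B, E and C have their prerequisites met. B is listed earlier, so B next.
Ready: E, C and G. E is listed earlier → E.
Ready: C and G. C is listed earlier → C.
G is the only step now ready → G.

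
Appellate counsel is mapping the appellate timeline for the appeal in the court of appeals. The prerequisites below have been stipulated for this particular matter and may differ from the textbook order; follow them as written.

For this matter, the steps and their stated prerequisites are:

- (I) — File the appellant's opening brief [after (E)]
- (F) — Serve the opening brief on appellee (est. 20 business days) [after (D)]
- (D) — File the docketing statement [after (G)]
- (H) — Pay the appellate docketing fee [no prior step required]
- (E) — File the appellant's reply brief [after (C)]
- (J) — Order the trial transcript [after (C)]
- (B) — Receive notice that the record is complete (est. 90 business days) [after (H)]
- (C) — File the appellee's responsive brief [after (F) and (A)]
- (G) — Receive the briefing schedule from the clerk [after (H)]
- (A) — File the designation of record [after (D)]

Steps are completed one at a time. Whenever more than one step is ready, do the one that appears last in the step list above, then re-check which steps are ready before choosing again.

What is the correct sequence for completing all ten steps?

(H) has no prerequisites → (H) first.
(G) and (B) are both available; (G) is listed later → (G).
Ready: (B) and (D). (B) is listed later → (B).
That leaves (D) as the only ready step → (D).
Ready: (A) and (F). (A) is listed later → (A).
(F) is the only step now ready → (F).
(C) is the only step now ready → (C).
Ready: (J) and (E). (J) is listed later → (J).
(E) needed (C), now all done → (E).
(I) needed (E), now all done → (I).

(H) → (G) → (B) → (D) → (A) → (F) → (C) → (J) → (E) → (I)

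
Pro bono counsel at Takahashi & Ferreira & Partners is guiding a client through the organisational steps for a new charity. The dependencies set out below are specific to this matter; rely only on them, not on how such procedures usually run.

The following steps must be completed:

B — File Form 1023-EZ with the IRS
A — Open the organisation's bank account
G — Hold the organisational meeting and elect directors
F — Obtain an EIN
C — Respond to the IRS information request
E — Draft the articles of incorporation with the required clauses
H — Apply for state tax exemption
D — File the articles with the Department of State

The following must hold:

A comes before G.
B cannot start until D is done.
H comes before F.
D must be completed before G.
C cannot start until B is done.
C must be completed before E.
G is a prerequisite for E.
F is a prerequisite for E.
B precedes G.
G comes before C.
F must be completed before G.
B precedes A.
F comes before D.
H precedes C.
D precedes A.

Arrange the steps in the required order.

H, F, D, B, A, G, C, E

H has no prerequisites → H first.
F needed H, now all done → F.
Next only D has its prerequisites met → D.
B needed D, now all done → B.
Next only A has its prerequisites met → A.
Next only G has its prerequisites met → G.
C needed B, G and H, now all done → C.
E needed G, F and C, now all done → E.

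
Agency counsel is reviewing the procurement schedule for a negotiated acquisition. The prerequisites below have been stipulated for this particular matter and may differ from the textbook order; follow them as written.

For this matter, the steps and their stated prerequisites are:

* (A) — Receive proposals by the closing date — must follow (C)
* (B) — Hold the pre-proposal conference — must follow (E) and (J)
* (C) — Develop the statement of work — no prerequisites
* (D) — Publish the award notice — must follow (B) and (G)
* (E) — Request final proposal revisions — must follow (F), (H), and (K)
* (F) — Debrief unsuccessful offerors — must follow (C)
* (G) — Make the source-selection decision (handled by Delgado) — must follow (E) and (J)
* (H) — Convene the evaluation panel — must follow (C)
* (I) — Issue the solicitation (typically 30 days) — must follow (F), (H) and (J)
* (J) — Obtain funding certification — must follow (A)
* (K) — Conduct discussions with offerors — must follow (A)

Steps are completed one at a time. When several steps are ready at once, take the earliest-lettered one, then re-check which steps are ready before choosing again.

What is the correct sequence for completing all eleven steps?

(C) has no prerequisites → (C) first.
Now (A), (F) and (H) have their prerequisites met. (A) has the earlier label, so (A) next.
(J) and (K) now also ready, so the ready set is {(F), (H), (J), (K)}; (F) has the earlier label → (F).
Ready: (H), (J) and (K). (H) has the earlier label → (H).
Ready: (J) and (K). (J) has the earlier label → (J).
(I) now also ready, so the ready set is {(I), (K)}; (I) has the earlier label → (I).
That leaves (K) as the only ready step → (K).
Next only (E) has its prerequisites met → (E).
(B) and (G) are both available; (B) has the earlier label → (B).
(G) needed (E) and (J), now all done → (G).
(D) needed (B) and (G), now all done → (D).

(C), (A), (F), (H), (J), (I), (K), (E), (B), (G), (D)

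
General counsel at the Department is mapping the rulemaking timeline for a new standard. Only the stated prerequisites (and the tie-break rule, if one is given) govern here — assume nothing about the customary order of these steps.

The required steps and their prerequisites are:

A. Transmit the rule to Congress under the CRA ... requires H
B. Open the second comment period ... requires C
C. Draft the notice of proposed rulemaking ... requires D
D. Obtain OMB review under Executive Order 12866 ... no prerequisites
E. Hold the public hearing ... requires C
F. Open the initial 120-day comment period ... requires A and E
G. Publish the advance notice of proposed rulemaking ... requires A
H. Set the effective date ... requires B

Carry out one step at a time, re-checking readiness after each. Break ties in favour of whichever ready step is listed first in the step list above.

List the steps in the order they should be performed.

D → C → B → E → H → A → F → G

D has no prerequisites → D first.
C needed D, now all done → C.
Now B and E have their prerequisites met. B is listed earlier, so B next.
H now also ready, so the ready set is {E, H}; E is listed earlier → E.
H is the only step now ready → H.
A needed H, now all done → A.
Now F and G have their prerequisites met. F is listed earlier, so F next.
G needed A, now all done → G.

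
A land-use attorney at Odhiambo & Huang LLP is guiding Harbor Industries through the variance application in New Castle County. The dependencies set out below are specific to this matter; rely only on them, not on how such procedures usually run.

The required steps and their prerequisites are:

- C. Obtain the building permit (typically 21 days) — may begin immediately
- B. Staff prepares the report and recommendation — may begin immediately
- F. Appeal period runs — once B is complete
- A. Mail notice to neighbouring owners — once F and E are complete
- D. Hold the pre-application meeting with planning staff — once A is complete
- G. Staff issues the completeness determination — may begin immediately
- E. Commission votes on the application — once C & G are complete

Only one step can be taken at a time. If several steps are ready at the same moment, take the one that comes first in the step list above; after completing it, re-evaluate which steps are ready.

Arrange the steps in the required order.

C → B → F → G → E → A → D

Nothing is required for C, B and G. C is listed earlier → C first.
Ready: B and G. B is listed earlier → B.
F now also ready, so the ready set is {F, G}; F is listed earlier → F.
G is the only step now ready → G.
E needed C and G, now all done → E.
That leaves A as the only ready step → A.
Next only D has its prerequisites met → D.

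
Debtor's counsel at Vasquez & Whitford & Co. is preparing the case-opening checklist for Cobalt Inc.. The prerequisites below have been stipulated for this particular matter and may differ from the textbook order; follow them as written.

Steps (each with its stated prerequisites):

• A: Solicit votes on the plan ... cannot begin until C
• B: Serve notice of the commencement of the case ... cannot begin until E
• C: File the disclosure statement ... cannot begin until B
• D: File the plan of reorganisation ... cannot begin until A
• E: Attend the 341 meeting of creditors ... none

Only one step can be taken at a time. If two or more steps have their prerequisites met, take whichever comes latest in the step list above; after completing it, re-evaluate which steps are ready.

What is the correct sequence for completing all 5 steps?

E has no prerequisites → E first.
B needed E, now all done → B.
C needed B, now all done → C.
That leaves A as the only ready step → A.
D is the only step now ready → D.

E B C A D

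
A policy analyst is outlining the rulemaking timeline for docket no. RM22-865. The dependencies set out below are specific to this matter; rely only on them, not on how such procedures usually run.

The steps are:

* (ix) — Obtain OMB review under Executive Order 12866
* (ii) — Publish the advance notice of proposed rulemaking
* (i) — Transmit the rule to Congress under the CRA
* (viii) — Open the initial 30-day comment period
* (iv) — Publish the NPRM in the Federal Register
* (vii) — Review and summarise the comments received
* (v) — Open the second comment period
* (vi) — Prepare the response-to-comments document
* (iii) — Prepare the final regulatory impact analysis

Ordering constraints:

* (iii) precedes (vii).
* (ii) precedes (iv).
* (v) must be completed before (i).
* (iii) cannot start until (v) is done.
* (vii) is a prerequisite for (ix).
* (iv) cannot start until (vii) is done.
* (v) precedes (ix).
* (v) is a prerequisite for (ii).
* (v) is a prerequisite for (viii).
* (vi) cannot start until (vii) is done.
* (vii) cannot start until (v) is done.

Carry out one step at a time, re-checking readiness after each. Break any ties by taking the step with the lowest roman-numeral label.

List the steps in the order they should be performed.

(v) has no prerequisites → (v) first.
Ready: (i), (ii), (iii) and (viii). (i) has the earlier label → (i).
Now (ii), (iii) and (viii) have their prerequisites met. (ii) has the earlier label, so (ii) next.
(iii) and (viii) are both available; (iii) has the earlier label → (iii).
Ready: (vii) and (viii). (vii) has the earlier label → (vii).
Ready: (iv), (vi), (viii) and (ix). (iv) has the earlier label → (iv).
(vi), (viii) and (ix) are all available; (vi) has the earlier label → (vi).
Now (viii) and (ix) have their prerequisites met. (viii) has the earlier label, so (viii) next.
(ix) needed (v) and (vii), now all done → (ix).

(v), (i), (ii), (iii), (vii), (iv), (vi), (viii), (ix)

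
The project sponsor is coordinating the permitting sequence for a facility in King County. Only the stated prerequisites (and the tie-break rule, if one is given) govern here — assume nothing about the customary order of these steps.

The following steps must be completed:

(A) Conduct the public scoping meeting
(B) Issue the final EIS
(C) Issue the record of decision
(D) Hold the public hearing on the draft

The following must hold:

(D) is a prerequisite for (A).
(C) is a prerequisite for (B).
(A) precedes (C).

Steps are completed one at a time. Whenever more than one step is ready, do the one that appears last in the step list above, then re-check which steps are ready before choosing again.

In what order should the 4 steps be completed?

(D) has no prerequisites → (D) first.
(A) needed (D), now all done → (A).
(C) is the only step now ready → (C).
(B) needed (C), now all done → (B).

(D), (A), (C), (B)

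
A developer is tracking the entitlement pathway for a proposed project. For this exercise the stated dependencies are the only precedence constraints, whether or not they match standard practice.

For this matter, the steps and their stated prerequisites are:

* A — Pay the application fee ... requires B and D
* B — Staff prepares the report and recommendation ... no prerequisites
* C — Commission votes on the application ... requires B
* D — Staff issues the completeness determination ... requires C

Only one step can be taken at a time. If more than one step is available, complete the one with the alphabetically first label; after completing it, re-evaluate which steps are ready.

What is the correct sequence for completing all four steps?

B → C → D → A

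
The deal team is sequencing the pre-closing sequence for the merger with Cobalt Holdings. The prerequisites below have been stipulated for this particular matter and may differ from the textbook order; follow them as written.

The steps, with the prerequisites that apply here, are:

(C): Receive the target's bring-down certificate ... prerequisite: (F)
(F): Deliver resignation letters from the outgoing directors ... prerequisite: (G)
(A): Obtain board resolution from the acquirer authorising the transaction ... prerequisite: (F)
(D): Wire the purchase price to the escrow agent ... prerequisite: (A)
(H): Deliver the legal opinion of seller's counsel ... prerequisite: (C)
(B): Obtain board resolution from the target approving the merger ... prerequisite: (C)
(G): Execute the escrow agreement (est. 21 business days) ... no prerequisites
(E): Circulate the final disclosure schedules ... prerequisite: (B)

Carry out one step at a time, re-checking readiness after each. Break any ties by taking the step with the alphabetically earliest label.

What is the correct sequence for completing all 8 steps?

(G) has no prerequisites → (G) first.
Next only (F) has its prerequisites met → (F).
Ready: (A) and (C). (A) has the earlier label → (A).
Now (C) and (D) have their prerequisites met. (C) has the earlier label, so (C) next.
(B) and (H) now also ready, so the ready set is {(B), (D), (H)}; (B) has the earlier label → (B).
Now (D), (E) and (H) have their prerequisites met. (D) has the earlier label, so (D) next.
Ready: (E) and (H). (E) has the earlier label → (E).
(H) needed (C), now all done → (H).

(G) (F) (A) (C) (B) (D) (E) (H)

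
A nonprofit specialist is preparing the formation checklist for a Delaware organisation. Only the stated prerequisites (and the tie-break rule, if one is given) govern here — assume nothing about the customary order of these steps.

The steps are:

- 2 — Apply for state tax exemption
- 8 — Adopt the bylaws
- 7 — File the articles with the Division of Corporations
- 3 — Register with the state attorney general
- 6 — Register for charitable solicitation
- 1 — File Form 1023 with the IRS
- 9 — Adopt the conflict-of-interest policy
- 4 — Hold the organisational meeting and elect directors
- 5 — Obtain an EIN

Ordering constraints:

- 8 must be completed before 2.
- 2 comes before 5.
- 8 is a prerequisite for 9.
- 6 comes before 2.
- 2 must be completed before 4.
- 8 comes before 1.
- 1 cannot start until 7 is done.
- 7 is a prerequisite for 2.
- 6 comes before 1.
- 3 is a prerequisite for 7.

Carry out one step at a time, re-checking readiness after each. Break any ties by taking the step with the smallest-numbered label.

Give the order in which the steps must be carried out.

3 6 7 8 1 2 4 5 9

Nothing is required for 3, 6 and 8. 3 has the earlier label → 3 first.
7 now also ready, so the ready set is {6, 7, 8}; 6 has the earlier label → 6.
7 and 8 are both available; 7 has the earlier label → 7.
Next only 8 has its prerequisites met → 8.
Now 1, 2 and 9 have their prerequisites met. 1 has the earlier label, so 1 next.
Ready: 2 and 9. 2 has the earlier label → 2.
Now 4, 5 and 9 have their prerequisites met. 4 has the earlier label, so 4 next.
Ready: 5 and 9. 5 has the earlier label → 5.
9 needed 8, now all done → 9.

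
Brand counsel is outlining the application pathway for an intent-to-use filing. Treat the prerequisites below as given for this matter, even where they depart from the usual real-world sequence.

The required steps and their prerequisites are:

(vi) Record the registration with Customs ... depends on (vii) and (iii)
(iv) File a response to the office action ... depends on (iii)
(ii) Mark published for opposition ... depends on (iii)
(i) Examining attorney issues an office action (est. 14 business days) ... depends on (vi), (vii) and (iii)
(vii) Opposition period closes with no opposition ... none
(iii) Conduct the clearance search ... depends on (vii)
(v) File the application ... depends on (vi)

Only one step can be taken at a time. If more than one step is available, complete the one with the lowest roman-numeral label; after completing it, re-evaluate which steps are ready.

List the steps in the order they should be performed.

(vii), (iii), (ii), (iv), (vi), (i), (v)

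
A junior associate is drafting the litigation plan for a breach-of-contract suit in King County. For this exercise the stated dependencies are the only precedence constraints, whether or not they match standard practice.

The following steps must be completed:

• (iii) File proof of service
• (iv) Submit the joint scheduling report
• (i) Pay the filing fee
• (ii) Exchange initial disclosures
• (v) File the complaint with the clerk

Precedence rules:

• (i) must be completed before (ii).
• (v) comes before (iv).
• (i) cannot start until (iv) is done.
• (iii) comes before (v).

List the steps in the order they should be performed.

(iii), (v), (iv), (i), (ii)

(iii) is the only step with nothing outstanding, so it goes first.
(v) is the only step now ready → (v).
Next only (iv) has its prerequisites met → (iv).
(i) needed (iv), now all done → (i).
That leaves (ii) as the only ready step → (ii).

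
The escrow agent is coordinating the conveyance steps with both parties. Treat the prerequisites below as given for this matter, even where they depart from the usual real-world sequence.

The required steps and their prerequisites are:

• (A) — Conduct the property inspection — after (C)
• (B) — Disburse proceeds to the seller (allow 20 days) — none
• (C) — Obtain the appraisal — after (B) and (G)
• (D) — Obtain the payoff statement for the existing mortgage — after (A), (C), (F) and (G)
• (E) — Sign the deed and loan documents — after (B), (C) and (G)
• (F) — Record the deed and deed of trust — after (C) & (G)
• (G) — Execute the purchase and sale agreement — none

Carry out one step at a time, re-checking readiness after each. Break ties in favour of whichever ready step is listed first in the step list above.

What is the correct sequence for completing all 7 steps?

(B) (G) (C) (A) (E) (F) (D)

Nothing is required for (B) and (G). (B) is listed earlier → (B) first.
(G) is the only step now ready → (G).
(C) needed (B) and (G), now all done → (C).
Ready: (A), (E) and (F). (A) is listed earlier → (A).
(E) and (F) are both available; (E) is listed earlier → (E).
(F) needed (C) and (G), now all done → (F).
That leaves (D) as the only ready step → (D).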